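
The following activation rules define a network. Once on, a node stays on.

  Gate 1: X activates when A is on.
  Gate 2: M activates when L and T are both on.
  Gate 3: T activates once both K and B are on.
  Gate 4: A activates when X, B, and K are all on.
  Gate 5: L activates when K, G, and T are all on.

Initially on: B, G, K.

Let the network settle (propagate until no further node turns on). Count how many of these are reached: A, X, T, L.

2

K and B are on, so T activates (Gate 3).
Gate 5: K, G, and T on → L on.
A would need X, B, and K (Gate 4), but X never turns on.
X would need A (Gate 1), but A never turns on.
T: reached.
L: reached.
Reached: T and L — 2 of the 4.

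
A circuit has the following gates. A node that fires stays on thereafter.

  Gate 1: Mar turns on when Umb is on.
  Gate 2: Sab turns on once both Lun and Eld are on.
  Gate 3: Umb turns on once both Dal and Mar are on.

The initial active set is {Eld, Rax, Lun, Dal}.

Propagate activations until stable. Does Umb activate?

No

Umb would need Dal and Mar (Gate 3), but Mar never turns on.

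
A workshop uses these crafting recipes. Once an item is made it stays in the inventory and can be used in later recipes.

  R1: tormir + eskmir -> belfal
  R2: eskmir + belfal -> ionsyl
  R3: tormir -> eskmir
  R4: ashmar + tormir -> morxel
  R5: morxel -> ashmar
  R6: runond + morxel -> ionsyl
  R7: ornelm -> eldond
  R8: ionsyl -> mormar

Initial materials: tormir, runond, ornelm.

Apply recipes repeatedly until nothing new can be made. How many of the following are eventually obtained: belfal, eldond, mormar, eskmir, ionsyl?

5

Using R7, ornelm makes eldond.
tormir -> eskmir (R3).
tormir + eskmir -> belfal (R1).
Using R2, eskmir and belfal make ionsyl.
ionsyl -> mormar (R8).
belfal: reached.
eldond: reached.
mormar: reached.
eskmir: reached.
ionsyl: reached.
All 5 are reached.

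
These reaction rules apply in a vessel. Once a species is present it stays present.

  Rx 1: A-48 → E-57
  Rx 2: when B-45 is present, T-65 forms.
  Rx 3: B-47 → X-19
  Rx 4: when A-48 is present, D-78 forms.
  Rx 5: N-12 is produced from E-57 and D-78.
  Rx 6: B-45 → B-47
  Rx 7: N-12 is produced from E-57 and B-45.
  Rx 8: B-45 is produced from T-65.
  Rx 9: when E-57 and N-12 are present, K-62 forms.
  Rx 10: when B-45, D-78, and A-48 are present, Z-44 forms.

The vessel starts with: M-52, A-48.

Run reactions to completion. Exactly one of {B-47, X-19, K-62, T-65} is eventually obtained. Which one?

K-62

A-48 present → E-57 forms (Rx 1).
A-48 present → D-78 forms (Rx 4).
E-57 and D-78 present → N-12 forms (Rx 5).
E-57 and N-12 present → K-62 forms (Rx 9).
T-65 would need B-45 (Rx 2), but B-45 never forms. B-47 would need B-45 (Rx 6), but B-45 never forms. X-19 would need B-47 (Rx 3), but B-47 never forms.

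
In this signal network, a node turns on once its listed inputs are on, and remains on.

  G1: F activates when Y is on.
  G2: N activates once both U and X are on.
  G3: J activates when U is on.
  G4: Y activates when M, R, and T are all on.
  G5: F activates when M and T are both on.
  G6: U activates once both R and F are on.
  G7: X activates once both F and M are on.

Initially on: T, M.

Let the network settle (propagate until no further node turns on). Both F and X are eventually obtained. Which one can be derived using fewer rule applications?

F

F: M and T are on, so F activates (G5). [1 rule application]
X: M and T are on, so F activates (G5). F and M are on, so X activates (G7). [2 rule applications]
F needs fewer.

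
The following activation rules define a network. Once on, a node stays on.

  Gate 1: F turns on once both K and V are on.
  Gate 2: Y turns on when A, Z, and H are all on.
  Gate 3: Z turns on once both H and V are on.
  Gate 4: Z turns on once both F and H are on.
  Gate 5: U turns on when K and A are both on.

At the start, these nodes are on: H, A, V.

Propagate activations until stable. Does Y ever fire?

Gate 3: H and V on → Z on.
A, Z, and H are on, so Y turns on (Gate 2).

Yes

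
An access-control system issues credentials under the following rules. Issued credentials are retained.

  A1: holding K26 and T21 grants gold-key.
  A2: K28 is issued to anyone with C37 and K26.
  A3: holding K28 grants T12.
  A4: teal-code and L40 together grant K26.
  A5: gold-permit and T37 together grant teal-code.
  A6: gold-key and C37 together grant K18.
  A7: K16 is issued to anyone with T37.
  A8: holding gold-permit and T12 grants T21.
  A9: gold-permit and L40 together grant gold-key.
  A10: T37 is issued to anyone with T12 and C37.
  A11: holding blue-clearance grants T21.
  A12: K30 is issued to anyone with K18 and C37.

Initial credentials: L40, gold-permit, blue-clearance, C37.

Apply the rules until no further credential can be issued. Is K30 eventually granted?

Holding gold-permit and L40 grants gold-key (A9).
Holding gold-key and C37 grants K18 (A6).
Holding K18 and C37 grants K30 (A12).

Yes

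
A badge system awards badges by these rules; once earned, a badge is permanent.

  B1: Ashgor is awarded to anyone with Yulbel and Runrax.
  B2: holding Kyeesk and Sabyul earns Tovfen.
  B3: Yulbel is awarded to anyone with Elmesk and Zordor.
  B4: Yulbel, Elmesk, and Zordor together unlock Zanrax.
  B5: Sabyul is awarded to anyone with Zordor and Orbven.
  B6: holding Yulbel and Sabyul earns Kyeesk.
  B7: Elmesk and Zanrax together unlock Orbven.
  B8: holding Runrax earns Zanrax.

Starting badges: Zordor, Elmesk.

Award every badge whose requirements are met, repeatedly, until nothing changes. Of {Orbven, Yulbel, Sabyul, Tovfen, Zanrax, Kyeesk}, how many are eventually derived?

With Elmesk and Zordor, Yulbel is earned (B3).
With Yulbel, Elmesk, and Zordor, Zanrax is earned (B4).
With Elmesk and Zanrax, Orbven is earned (B7).
With Zordor and Orbven, Sabyul is earned (B5).
With Yulbel and Sabyul, Kyeesk is earned (B6).
With Kyeesk and Sabyul, Tovfen is earned (B2).
Orbven: reached.
Yulbel: reached.
Sabyul: reached.
Tovfen: reached.
Zanrax: reached.
Kyeesk: reached.
All 6 are reached.

6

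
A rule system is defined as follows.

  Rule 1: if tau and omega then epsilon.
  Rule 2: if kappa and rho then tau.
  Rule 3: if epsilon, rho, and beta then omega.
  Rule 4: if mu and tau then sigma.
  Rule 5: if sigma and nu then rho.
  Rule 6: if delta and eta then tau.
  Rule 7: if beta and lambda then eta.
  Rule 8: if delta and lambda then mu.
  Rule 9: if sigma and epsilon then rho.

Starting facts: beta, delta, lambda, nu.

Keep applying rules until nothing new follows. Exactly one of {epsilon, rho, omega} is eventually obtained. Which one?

rho

From delta and lambda, Rule 8 gives mu.
From beta and lambda, Rule 7 gives eta.
delta and eta hold, so tau follows (Rule 6).
mu and tau hold, so sigma follows (Rule 4).
sigma and nu hold, so rho follows (Rule 5).
epsilon would need tau and omega (Rule 1), but omega is never established. omega would need epsilon, rho, and beta (Rule 3), but epsilon is never established.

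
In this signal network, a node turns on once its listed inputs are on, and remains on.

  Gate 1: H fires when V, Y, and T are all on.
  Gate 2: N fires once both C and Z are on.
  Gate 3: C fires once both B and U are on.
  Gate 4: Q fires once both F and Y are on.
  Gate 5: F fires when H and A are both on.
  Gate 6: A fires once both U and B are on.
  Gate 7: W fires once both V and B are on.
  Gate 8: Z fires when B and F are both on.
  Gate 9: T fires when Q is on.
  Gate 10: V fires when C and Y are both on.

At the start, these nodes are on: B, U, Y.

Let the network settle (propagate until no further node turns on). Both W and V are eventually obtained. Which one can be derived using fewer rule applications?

V

V: Gate 3: B and U on → C on. C and Y are on, so V fires (Gate 10). [2 rule applications]
W: B and U are on, so C fires (Gate 3). C and Y are on, so V fires (Gate 10). V and B are on, so W fires (Gate 7). [3 rule applications]
V needs fewer.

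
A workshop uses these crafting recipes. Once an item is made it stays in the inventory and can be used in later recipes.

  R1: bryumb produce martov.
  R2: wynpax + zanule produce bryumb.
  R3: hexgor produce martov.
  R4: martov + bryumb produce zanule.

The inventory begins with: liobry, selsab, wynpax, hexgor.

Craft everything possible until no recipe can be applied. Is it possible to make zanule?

No

zanule would need martov and bryumb (R4), but bryumb is never obtained.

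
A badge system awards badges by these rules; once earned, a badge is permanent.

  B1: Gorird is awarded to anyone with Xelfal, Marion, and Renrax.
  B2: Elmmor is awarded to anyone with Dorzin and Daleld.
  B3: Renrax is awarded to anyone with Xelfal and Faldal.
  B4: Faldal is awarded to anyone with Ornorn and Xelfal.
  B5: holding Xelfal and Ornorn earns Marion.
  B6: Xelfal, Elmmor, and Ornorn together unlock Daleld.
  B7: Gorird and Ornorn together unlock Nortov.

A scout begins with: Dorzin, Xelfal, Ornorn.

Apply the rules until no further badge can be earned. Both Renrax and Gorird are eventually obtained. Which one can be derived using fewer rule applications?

Renrax

Renrax: With Ornorn and Xelfal, Faldal is earned (B4). With Xelfal and Faldal, Renrax is earned (B3). [2 rule applications]
Gorird: With Ornorn and Xelfal, Faldal is earned (B4). With Xelfal and Ornorn, Marion is earned (B5). With Xelfal and Faldal, Renrax is earned (B3). With Xelfal, Marion, and Renrax, Gorird is earned (B1). [4 rule applications]
Renrax needs fewer.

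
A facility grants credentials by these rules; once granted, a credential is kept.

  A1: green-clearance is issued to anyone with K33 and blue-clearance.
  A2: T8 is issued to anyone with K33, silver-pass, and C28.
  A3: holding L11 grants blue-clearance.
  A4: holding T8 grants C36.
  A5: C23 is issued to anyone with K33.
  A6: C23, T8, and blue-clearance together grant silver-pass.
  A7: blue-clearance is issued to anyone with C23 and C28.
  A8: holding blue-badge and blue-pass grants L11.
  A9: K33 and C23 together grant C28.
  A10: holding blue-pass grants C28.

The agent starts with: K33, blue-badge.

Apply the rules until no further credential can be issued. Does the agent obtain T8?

T8 would need K33, silver-pass, and C28 (A2), but silver-pass is never granted.

No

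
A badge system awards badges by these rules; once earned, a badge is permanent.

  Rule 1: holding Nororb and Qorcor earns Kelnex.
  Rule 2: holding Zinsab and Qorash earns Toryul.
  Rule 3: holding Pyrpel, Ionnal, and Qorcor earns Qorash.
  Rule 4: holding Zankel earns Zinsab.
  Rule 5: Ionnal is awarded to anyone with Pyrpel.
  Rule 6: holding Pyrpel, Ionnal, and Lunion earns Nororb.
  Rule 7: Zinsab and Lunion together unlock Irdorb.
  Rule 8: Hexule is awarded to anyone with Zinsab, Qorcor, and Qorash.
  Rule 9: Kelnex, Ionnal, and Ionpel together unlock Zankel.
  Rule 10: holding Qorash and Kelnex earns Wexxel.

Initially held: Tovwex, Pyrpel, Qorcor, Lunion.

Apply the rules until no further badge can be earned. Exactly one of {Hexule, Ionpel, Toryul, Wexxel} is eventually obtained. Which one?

Wexxel

With Pyrpel, Ionnal is earned (Rule 5).
With Pyrpel, Ionnal, and Qorcor, Qorash is earned (Rule 3).
With Pyrpel, Ionnal, and Lunion, Nororb is earned (Rule 6).
With Nororb and Qorcor, Kelnex is earned (Rule 1).
With Qorash and Kelnex, Wexxel is earned (Rule 10).
Hexule would need Zinsab, Qorcor, and Qorash (Rule 8), but Zinsab is never earned. No rule produces Ionpel, and it is not given. Toryul would need Zinsab and Qorash (Rule 2), but Zinsab is never earned.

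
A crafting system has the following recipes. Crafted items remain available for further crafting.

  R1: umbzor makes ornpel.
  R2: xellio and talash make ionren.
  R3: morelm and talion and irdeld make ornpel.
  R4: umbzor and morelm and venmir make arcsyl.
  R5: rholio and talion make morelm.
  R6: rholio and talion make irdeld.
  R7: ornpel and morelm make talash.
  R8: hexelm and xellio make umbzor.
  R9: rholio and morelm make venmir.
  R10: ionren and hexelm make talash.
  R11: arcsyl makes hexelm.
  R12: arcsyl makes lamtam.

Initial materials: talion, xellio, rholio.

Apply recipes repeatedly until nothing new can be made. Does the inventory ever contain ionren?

Yes

rholio and talion → irdeld (R6).
rholio and talion → morelm (R5).
Using R3, morelm, talion, and irdeld make ornpel.
Using R7, ornpel and morelm make talash.
xellio and talash → ionren (R2).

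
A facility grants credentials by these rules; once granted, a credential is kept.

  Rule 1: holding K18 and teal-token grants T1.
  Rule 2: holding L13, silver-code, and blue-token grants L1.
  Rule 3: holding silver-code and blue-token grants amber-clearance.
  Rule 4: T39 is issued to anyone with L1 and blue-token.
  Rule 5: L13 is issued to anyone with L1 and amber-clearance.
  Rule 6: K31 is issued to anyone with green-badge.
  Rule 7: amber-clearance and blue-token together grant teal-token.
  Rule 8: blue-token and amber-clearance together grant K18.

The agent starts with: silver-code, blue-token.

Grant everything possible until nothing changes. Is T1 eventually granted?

Holding silver-code and blue-token grants amber-clearance (Rule 3).
Holding amber-clearance and blue-token grants teal-token (Rule 7).
Holding blue-token and amber-clearance grants K18 (Rule 8).
Holding K18 and teal-token grants T1 (Rule 1).

Yes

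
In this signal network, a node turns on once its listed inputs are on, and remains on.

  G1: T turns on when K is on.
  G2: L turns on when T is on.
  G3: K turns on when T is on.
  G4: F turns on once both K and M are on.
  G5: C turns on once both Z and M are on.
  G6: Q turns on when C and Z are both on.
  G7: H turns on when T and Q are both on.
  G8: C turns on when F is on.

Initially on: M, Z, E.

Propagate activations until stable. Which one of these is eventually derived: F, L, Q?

Q

G5: Z and M on → C on.
G6: C and Z on → Q on.
F would need K and M (G4), but K never turns on. L would need T (G2), but T never turns on.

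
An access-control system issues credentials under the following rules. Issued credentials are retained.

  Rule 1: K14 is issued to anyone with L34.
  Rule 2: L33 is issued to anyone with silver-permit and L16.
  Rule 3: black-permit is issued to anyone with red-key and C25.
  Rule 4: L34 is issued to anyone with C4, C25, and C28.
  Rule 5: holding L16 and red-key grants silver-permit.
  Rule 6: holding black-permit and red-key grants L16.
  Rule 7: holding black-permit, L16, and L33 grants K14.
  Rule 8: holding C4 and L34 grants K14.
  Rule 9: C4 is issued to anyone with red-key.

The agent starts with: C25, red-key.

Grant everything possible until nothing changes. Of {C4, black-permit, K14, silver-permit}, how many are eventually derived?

4

Holding red-key and C25 grants black-permit (Rule 3).
Holding red-key grants C4 (Rule 9).
Holding black-permit and red-key grants L16 (Rule 6).
Holding L16 and red-key grants silver-permit (Rule 5).
Holding silver-permit and L16 grants L33 (Rule 2).
Holding black-permit, L16, and L33 grants K14 (Rule 7).
C4: reached.
black-permit: reached.
K14: reached.
silver-permit: reached.
All 4 are reached.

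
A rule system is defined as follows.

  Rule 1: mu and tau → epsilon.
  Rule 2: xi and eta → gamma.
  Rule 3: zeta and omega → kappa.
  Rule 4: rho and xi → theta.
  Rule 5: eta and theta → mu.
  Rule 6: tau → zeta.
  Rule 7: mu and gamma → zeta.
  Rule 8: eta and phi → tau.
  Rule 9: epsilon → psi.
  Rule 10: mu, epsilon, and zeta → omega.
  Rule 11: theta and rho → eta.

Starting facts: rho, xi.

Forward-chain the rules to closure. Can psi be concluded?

No

psi would need epsilon (Rule 9), but epsilon is never established.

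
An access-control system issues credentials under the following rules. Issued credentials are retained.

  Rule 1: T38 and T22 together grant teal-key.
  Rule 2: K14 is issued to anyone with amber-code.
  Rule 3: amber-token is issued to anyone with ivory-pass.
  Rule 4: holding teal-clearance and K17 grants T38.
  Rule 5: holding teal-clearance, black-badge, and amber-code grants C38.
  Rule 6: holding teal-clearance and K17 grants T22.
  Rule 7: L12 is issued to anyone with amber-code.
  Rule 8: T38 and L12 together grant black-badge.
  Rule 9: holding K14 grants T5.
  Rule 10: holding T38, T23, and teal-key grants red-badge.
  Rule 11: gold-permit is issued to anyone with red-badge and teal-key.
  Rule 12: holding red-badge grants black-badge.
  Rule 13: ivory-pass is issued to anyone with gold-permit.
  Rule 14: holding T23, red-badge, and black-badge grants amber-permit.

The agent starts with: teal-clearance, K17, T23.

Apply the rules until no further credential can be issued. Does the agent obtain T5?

No

T5 would need K14 (Rule 9), but K14 is never granted.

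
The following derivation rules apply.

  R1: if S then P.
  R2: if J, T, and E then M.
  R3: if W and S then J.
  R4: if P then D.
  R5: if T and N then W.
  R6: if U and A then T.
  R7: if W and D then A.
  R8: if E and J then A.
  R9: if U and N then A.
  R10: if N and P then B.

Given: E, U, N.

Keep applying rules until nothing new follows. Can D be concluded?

No

D would need P (R4), but P is never established.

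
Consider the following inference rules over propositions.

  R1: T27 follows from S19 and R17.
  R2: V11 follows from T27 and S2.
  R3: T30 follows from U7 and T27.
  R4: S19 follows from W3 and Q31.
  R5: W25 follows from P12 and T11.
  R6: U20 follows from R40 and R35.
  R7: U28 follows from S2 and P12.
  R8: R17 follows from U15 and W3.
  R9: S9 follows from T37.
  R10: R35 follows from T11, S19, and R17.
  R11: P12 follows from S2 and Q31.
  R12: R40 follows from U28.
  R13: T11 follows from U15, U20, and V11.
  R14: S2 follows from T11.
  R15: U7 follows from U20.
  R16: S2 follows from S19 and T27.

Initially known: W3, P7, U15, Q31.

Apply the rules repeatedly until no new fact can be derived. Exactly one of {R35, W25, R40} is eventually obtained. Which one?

R40

From W3 and Q31, R4 gives S19.
U15 and W3 hold, so R17 follows (R8).
S19 and R17 hold, so T27 follows (R1).
S19 and T27 hold, so S2 follows (R16).
S2 and Q31 hold, so P12 follows (R11).
S2 and P12 hold, so U28 follows (R7).
U28 holds, so R40 follows (R12).
W25 would need P12 and T11 (R5), but T11 is never established. R35 would need T11, S19, and R17 (R10), but T11 is never established.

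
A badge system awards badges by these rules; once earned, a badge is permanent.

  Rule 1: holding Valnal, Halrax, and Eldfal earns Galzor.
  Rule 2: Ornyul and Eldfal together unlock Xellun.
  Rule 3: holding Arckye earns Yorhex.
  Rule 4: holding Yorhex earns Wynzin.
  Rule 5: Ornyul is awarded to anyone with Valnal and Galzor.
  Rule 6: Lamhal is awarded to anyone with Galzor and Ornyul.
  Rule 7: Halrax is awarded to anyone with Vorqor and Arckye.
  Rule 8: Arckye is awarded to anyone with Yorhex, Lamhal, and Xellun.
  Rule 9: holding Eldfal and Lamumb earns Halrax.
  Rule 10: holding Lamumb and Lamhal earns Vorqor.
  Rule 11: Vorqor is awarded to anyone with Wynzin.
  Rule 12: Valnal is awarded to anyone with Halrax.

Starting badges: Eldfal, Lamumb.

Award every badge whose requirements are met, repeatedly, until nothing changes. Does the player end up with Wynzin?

No

Wynzin would need Yorhex (Rule 4), but Yorhex is never earned.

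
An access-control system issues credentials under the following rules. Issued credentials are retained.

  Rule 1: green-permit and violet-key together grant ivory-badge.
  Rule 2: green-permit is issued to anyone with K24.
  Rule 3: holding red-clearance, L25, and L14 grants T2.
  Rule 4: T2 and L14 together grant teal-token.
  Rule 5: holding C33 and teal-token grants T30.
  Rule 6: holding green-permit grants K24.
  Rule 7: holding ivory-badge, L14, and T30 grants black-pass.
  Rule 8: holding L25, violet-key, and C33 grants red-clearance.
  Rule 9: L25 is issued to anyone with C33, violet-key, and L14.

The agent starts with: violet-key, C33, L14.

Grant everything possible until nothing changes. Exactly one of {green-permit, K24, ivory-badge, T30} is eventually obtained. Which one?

Holding C33, violet-key, and L14 grants L25 (Rule 9).
Holding L25, violet-key, and C33 grants red-clearance (Rule 8).
Holding red-clearance, L25, and L14 grants T2 (Rule 3).
Holding T2 and L14 grants teal-token (Rule 4).
Holding C33 and teal-token grants T30 (Rule 5).
green-permit would need K24 (Rule 2), but K24 is never granted. ivory-badge would need green-permit and violet-key (Rule 1), but green-permit is never granted. K24 would need green-permit (Rule 6), but green-permit is never granted.

T30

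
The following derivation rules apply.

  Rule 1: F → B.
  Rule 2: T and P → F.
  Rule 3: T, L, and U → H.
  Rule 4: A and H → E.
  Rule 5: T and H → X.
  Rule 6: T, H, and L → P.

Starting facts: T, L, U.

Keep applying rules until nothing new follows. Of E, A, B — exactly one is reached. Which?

B

T, L, and U hold, so H follows (Rule 3).
From T, H, and L, Rule 6 gives P.
T and P hold, so F follows (Rule 2).
F holds, so B follows (Rule 1).
E would need A and H (Rule 4), but A is never established. No rule produces A, and it is not given.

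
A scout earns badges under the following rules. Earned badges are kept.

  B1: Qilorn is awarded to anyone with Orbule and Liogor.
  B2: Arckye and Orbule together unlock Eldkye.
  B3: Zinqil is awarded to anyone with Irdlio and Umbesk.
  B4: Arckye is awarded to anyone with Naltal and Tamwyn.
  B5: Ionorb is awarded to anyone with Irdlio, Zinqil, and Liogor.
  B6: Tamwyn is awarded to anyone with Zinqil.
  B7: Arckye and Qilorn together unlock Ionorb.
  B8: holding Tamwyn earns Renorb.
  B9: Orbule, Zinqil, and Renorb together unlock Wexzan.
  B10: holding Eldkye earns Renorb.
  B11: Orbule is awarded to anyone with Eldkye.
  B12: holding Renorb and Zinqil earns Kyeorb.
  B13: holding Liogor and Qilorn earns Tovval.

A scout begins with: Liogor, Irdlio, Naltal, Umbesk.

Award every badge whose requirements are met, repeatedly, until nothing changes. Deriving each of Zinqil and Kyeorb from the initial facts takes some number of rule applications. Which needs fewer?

Zinqil: With Irdlio and Umbesk, Zinqil is earned (B3). [1 rule application]
Kyeorb: With Irdlio and Umbesk, Zinqil is earned (B3). With Zinqil, Tamwyn is earned (B6). With Tamwyn, Renorb is earned (B8). With Renorb and Zinqil, Kyeorb is earned (B12). [4 rule applications]
Zinqil needs fewer.

Zinqil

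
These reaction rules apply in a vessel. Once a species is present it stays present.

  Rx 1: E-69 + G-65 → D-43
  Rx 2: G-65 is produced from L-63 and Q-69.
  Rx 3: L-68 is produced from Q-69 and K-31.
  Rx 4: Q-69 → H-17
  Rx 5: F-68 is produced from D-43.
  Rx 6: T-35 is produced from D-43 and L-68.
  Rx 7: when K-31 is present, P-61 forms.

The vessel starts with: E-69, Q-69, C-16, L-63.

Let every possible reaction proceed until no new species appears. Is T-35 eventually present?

No

T-35 would need D-43 and L-68 (Rx 6), but L-68 never forms.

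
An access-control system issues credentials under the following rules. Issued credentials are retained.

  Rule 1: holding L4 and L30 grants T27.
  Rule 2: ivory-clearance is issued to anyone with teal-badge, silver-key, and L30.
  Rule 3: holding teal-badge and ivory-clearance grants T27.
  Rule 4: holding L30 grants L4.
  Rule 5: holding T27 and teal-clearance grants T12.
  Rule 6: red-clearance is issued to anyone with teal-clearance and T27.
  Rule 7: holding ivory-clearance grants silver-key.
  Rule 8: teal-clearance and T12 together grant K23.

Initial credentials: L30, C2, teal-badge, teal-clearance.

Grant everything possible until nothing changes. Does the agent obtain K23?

Yes

Holding L30 grants L4 (Rule 4).
Holding L4 and L30 grants T27 (Rule 1).
Holding T27 and teal-clearance grants T12 (Rule 5).
Holding teal-clearance and T12 grants K23 (Rule 8).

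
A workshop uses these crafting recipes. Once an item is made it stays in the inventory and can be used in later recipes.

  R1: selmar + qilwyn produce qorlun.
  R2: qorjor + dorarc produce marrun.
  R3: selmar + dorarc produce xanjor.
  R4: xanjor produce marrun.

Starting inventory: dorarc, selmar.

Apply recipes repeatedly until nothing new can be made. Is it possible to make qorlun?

No

qorlun would need selmar and qilwyn (R1), but qilwyn is never obtained.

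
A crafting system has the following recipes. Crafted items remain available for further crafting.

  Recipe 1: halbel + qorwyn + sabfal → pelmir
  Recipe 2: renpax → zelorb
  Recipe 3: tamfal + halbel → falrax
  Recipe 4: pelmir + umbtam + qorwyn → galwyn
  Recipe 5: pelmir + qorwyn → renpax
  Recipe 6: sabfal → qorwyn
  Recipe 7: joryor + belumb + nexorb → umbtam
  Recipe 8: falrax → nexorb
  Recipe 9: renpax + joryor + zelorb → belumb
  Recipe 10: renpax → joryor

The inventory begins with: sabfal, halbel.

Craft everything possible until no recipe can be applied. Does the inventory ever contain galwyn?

No

galwyn would need pelmir, umbtam, and qorwyn (Recipe 4), but umbtam is never obtained.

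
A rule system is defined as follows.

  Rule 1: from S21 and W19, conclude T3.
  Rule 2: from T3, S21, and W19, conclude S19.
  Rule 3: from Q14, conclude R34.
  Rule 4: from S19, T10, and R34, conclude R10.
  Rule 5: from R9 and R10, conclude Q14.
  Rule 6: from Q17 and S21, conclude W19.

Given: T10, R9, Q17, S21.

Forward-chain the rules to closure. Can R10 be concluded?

No

R10 would need S19, T10, and R34 (Rule 4), but R34 is never established.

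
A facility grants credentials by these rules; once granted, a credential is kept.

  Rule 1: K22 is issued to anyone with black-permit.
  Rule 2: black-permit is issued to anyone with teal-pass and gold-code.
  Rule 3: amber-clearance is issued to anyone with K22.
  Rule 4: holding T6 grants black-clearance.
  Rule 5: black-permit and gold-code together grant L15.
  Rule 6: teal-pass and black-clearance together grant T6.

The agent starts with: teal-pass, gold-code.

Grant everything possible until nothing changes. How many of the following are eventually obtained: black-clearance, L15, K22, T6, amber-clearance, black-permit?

4

Holding teal-pass and gold-code grants black-permit (Rule 2).
Holding black-permit grants K22 (Rule 1).
Holding black-permit and gold-code grants L15 (Rule 5).
Holding K22 grants amber-clearance (Rule 3).
black-clearance would need T6 (Rule 4), but T6 is never granted.
L15: reached.
K22: reached.
T6 would need teal-pass and black-clearance (Rule 6), but black-clearance is never granted.
amber-clearance: reached.
black-permit: reached.
Reached: L15, K22, amber-clearance, and black-permit — 4 of the 6.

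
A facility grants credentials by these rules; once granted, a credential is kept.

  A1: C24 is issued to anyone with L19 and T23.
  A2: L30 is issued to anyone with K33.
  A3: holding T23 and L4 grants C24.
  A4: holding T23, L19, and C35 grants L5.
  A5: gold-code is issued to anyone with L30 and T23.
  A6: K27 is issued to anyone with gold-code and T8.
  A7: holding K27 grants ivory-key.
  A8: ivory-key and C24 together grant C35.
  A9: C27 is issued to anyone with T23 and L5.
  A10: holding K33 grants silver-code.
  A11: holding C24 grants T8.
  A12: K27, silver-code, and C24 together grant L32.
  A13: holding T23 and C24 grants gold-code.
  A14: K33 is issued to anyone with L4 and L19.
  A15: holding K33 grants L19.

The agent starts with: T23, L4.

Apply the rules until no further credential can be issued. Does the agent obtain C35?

Yes

Holding T23 and L4 grants C24 (A3).
Holding C24 grants T8 (A11).
Holding T23 and C24 grants gold-code (A13).
Holding gold-code and T8 grants K27 (A6).
Holding K27 grants ivory-key (A7).
Holding ivory-key and C24 grants C35 (A8).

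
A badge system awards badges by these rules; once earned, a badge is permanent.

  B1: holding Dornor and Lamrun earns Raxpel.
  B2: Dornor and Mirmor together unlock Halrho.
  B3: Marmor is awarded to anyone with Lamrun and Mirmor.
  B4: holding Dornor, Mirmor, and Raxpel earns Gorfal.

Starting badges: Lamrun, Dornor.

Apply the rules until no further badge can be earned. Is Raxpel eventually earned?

Yes

With Dornor and Lamrun, Raxpel is earned (B1).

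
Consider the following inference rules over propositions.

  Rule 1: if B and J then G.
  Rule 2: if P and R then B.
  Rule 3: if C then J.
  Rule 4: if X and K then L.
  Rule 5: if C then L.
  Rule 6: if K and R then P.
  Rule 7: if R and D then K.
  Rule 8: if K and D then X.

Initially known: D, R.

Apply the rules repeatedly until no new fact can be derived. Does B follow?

R and D hold, so K follows (Rule 7).
K and R hold, so P follows (Rule 6).
From P and R, Rule 2 gives B.

Yes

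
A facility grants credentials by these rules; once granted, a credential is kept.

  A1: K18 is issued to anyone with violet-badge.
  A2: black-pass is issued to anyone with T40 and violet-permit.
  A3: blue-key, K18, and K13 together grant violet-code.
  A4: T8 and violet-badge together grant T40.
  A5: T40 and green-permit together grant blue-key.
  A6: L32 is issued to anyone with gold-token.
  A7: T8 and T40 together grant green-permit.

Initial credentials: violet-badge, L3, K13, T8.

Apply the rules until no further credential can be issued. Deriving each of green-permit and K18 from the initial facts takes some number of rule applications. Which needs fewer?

K18: Holding violet-badge grants K18 (A1). [1 rule application]
green-permit: Holding T8 and violet-badge grants T40 (A4). Holding T8 and T40 grants green-permit (A7). [2 rule applications]
K18 needs fewer.

K18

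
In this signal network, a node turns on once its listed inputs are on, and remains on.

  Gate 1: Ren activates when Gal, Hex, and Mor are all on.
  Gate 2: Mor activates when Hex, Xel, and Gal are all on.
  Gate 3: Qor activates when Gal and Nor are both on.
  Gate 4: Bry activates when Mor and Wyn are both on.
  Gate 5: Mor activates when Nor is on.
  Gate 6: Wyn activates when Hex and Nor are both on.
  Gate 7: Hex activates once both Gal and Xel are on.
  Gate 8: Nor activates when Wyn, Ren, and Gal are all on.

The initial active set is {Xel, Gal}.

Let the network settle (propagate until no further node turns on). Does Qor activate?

Qor would need Gal and Nor (Gate 3), but Nor never turns on.

No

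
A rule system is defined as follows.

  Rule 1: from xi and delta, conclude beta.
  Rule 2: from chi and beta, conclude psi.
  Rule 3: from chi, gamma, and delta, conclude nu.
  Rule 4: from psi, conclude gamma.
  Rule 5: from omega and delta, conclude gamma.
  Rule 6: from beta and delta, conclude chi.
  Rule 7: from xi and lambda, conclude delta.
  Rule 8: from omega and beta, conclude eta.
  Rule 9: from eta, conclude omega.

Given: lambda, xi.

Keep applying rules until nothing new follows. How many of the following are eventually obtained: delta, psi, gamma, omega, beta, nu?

xi and lambda hold, so delta follows (Rule 7).
xi and delta hold, so beta follows (Rule 1).
beta and delta hold, so chi follows (Rule 6).
From chi and beta, Rule 2 gives psi.
psi holds, so gamma follows (Rule 4).
From chi, gamma, and delta, Rule 3 gives nu.
delta: reached.
psi: reached.
gamma: reached.
omega would need eta (Rule 9), but eta is never established.
beta: reached.
nu: reached.
Reached: delta, psi, gamma, beta, and nu — 5 of the 6.

5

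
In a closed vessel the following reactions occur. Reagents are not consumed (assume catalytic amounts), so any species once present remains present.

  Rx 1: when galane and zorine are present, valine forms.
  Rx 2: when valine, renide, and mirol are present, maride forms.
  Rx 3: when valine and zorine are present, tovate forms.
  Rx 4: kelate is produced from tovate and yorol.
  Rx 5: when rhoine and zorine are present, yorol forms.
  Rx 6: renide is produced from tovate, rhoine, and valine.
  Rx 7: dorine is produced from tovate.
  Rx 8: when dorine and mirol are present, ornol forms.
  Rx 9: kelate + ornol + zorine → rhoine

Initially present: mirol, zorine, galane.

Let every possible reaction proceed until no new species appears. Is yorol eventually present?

No

yorol would need rhoine and zorine (Rx 5), but rhoine never forms.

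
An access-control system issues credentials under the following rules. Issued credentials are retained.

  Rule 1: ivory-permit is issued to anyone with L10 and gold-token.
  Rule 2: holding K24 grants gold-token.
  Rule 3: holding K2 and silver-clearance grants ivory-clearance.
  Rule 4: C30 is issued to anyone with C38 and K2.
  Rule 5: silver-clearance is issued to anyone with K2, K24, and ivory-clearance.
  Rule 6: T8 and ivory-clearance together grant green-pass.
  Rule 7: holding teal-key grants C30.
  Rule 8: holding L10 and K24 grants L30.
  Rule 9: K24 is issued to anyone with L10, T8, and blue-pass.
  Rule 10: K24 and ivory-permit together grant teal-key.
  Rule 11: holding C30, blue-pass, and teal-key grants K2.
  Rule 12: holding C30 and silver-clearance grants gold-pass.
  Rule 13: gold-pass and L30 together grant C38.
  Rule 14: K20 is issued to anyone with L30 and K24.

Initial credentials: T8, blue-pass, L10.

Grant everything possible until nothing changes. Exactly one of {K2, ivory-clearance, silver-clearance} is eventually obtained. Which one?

K2

Holding L10, T8, and blue-pass grants K24 (Rule 9).
Holding K24 grants gold-token (Rule 2).
Holding L10 and gold-token grants ivory-permit (Rule 1).
Holding K24 and ivory-permit grants teal-key (Rule 10).
Holding teal-key grants C30 (Rule 7).
Holding C30, blue-pass, and teal-key grants K2 (Rule 11).
silver-clearance would need K2, K24, and ivory-clearance (Rule 5), but ivory-clearance is never granted. ivory-clearance would need K2 and silver-clearance (Rule 3), but silver-clearance is never granted.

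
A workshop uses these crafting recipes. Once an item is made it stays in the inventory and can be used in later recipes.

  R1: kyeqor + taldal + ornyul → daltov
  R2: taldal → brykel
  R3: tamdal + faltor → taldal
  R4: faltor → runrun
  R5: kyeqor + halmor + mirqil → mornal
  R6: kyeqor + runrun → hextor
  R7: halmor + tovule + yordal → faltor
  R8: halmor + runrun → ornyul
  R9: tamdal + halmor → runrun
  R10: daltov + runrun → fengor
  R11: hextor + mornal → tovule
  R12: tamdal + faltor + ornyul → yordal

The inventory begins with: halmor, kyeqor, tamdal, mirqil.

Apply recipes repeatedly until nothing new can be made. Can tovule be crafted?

Using R5, kyeqor, halmor, and mirqil make mornal.
tamdal + halmor → runrun (R9).
Using R6, kyeqor and runrun make hextor.
hextor + mornal → tovule (R11).

Yes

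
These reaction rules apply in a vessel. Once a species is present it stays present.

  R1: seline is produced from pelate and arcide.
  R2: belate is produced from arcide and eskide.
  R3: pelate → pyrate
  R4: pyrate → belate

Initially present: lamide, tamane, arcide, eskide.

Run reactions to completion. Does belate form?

Yes

arcide and eskide present → belate forms (R2).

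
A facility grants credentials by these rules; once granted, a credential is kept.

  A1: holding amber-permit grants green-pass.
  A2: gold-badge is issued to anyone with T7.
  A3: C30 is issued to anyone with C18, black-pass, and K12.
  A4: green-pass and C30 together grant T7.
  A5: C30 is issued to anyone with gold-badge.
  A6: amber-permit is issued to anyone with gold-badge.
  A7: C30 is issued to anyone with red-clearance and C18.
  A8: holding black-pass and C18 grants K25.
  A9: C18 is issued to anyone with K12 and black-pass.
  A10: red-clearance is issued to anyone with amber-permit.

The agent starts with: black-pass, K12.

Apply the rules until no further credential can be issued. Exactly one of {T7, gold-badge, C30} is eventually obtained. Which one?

C30

Holding K12 and black-pass grants C18 (A9).
Holding C18, black-pass, and K12 grants C30 (A3).
gold-badge would need T7 (A2), but T7 is never granted. T7 would need green-pass and C30 (A4), but green-pass is never granted.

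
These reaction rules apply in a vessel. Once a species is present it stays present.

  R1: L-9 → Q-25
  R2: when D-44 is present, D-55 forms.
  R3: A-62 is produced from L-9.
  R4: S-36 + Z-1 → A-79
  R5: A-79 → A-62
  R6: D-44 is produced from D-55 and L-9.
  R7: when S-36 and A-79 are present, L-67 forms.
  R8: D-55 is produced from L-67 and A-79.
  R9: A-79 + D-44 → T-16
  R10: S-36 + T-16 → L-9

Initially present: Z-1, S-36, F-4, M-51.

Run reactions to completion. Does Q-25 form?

No

Q-25 would need L-9 (R1), but L-9 never forms.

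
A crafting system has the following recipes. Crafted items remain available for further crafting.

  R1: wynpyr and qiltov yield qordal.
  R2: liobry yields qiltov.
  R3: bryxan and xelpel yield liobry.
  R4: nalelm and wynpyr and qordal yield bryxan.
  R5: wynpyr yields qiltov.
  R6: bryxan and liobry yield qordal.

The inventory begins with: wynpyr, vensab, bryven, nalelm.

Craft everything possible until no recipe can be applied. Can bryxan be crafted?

Using R5, wynpyr makes qiltov.
Using R1, wynpyr and qiltov make qordal.
nalelm and wynpyr and qordal → bryxan (R4).

Yes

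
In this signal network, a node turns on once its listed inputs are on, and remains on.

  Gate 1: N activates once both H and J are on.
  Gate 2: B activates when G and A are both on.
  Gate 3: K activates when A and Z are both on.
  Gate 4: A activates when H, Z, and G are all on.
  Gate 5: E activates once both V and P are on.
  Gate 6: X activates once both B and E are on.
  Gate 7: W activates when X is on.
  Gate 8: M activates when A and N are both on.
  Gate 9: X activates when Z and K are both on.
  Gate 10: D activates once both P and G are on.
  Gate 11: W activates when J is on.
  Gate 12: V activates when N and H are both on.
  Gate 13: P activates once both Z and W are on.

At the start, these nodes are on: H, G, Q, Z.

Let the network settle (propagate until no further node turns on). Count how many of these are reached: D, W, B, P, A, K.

6

Gate 4: H, Z, and G on → A on.
Gate 2: G and A on → B on.
A and Z are on, so K activates (Gate 3).
Gate 9: Z and K on → X on.
X is on, so W activates (Gate 7).
Z and W are on, so P activates (Gate 13).
P and G are on, so D activates (Gate 10).
D: reached.
W: reached.
B: reached.
P: reached.
A: reached.
K: reached.
All 6 are reached.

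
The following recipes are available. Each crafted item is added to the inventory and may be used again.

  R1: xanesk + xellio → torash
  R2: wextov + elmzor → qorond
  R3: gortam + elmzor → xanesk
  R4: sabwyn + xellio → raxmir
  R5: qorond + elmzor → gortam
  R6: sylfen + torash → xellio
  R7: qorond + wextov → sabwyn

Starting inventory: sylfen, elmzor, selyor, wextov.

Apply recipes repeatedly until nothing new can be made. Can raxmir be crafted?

No

raxmir would need sabwyn and xellio (R4), but xellio is never obtained.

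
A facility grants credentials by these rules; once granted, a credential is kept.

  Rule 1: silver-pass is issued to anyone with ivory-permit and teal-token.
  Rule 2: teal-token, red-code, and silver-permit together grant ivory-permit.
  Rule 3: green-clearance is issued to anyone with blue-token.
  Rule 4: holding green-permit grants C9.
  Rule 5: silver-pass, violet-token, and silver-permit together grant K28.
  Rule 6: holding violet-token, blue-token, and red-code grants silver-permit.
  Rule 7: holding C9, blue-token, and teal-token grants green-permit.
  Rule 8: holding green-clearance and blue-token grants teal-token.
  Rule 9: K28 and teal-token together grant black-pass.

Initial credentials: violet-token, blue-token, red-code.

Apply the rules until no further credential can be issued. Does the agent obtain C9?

C9 would need green-permit (Rule 4), but green-permit is never granted.

No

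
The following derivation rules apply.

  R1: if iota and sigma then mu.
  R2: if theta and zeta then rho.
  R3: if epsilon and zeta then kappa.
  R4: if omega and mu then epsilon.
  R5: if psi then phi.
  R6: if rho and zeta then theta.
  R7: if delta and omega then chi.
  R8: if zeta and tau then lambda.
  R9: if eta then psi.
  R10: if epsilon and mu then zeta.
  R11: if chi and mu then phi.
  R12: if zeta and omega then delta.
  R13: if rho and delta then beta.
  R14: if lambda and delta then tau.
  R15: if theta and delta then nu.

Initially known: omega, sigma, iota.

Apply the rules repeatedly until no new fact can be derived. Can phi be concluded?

From iota and sigma, R1 gives mu.
omega and mu hold, so epsilon follows (R4).
From epsilon and mu, R10 gives zeta.
From zeta and omega, R12 gives delta.
From delta and omega, R7 gives chi.
From chi and mu, R11 gives phi.

Yes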